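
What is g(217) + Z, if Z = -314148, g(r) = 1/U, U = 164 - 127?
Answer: -11623475/37 ≈ -3.1415e+5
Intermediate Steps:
U = 37
g(r) = 1/37
g(217) + Z = 1/37 - 314148 = -11623475/37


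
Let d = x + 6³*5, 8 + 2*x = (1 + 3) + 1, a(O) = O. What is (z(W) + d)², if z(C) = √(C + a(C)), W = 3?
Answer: 4652673/4 + 2157*√6 ≈ 1.1685e+6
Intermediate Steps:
x = -3/2 (x = -4 + ((1 + 3) + 1)/2 = -4 + (4 + 1)/2 = -4 + (½)*5 = -4 + 5/2 = -3/2 ≈ -1.5000)
d = 2157/2 (d = -3/2 + 6³*5 = -3/2 + 216*5 = -3/2 + 1080 = 2157/2 ≈ 1078.5)
z(C) = √2*√C (z(C) = √(C + C) = √(2*C) = √2*√C)
(z(W) + d)² = (√2*√3 + 2157/2)² = (√6 + 2157/2)² = (2157/2 + √6)²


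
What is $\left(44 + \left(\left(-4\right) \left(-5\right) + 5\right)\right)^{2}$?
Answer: $4761$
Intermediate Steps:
$\left(44 + \left(\left(-4\right) \left(-5\right) + 5\right)\right)^{2} = \left(44 + \left(20 + 5\right)\right)^{2} = \left(44 + 25\right)^{2} = 69^{2} = 4761$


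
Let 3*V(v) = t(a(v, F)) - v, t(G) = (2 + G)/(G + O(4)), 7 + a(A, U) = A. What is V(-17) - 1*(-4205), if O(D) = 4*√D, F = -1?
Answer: 33689/8 ≈ 4211.1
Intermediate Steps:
a(A, U) = -7 + A
t(G) = (2 + G)/(8 + G) (t(G) = (2 + G)/(G + 4*√4) = (2 + G)/(G + 4*2) = (2 + G)/(G + 8) = (2 + G)/(8 + G))
V(v) = -v/3 + (-5 + v)/(3*(1 + v)) (V(v) = ((2 + (-7 + v))/(8 + (-7 + v)) - v)/3 = ((-5 + v)/(1 + v) - v)/3 = (-v + (-5 + v)/(1 + v))/3 = -v/3 + (-5 + v)/(3*(1 + v)))
V(-17) - 1*(-4205) = (-5 - 1*(-17)²)/(3*(1 - 17)) - 1*(-4205) = (⅓)*(-5 - 1*289)/(-16) + 4205 = (⅓)*(-1/16)*(-5 - 289) + 4205 = (⅓)*(-1/16)*(-294) + 4205 = 49/8 + 4205 = 33689/8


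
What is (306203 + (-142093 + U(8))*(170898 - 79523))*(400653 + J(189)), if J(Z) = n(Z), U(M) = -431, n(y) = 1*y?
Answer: -5220094936858074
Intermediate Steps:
n(y) = y
J(Z) = Z
(306203 + (-142093 + U(8))*(170898 - 79523))*(400653 + J(189)) = (306203 + (-142093 - 431)*(170898 - 79523))*(400653 + 189) = (306203 - 142524*91375)*400842 = (306203 - 13023130500)*400842 = -13022824297*400842 = -5220094936858074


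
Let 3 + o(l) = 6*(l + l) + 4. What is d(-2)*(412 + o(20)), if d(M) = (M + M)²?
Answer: 10448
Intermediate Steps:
d(M) = 4*M² (d(M) = (2*M)² = 4*M²)
o(l) = 1 + 12*l (o(l) = -3 + (6*(l + l) + 4) = -3 + (6*(2*l) + 4) = -3 + (12*l + 4) = -3 + (4 + 12*l) = 1 + 12*l)
d(-2)*(412 + o(20)) = (4*(-2)²)*(412 + (1 + 12*20)) = (4*4)*(412 + (1 + 240)) = 16*(412 + 241) = 16*653 = 10448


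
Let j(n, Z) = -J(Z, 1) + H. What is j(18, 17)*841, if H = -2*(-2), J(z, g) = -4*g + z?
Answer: -7569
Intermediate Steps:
J(z, g) = z - 4*g
H = 4
j(n, Z) = 8 - Z (j(n, Z) = -(Z - 4*1) + 4 = -(Z - 4) + 4 = -(-4 + Z) + 4 = (4 - Z) + 4 = 8 - Z)
j(18, 17)*841 = (8 - 1*17)*841 = (8 - 17)*841 = -9*841 = -7569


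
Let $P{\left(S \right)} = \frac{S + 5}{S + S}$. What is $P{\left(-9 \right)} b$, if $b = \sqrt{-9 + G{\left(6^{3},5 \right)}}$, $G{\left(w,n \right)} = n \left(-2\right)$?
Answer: $\frac{2 i \sqrt{19}}{9} \approx 0.96864 i$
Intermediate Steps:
$G{\left(w,n \right)} = - 2 n$
$b = i \sqrt{19}$ ($b = \sqrt{-9 - 10} = \sqrt{-19} = i \sqrt{19} \approx 4.3589 i$)
$P{\left(S \right)} = \frac{5 + S}{2 S}$
$P{\left(-9 \right)} b = \frac{5 - 9}{2 \left(-9\right)} i \sqrt{19} = \frac{1}{2} \left(- \frac{1}{9}\right) \left(-4\right) i \sqrt{19} = \frac{2 i \sqrt{19}}{9}$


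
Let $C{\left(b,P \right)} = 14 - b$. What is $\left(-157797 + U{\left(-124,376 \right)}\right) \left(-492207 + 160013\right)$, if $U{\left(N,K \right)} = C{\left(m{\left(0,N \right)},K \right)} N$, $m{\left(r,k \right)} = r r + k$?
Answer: $58103720346$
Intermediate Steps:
$m{\left(r,k \right)} = k + r^{2}$ ($m{\left(r,k \right)} = r^{2} + k = k + r^{2}$)
$U{\left(N,K \right)} = N \left(14 - N\right)$ ($U{\left(N,K \right)} = \left(14 - \left(N + 0^{2}\right)\right) N = \left(14 - \left(N + 0\right)\right) N = \left(14 - N\right) N = N \left(14 - N\right)$)
$\left(-157797 + U{\left(-124,376 \right)}\right) \left(-492207 + 160013\right) = \left(-157797 - 124 \left(14 - -124\right)\right) \left(-492207 + 160013\right) = \left(-157797 - 124 \left(14 + 124\right)\right) \left(-332194\right) = \left(-157797 - 17112\right) \left(-332194\right) = \left(-174909\right) \left(-332194\right) = 58103720346$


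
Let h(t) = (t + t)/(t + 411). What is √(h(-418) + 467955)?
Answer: √22935647/7 ≈ 684.16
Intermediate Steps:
h(t) = 2*t/(411 + t) (h(t) = (2*t)/(411 + t) = 2*t/(411 + t))
√(h(-418) + 467955) = √(2*(-418)/(411 - 418) + 467955) = √(2*(-418)/(-7) + 467955) = √(2*(-418)*(-⅐) + 467955) = √(836/7 + 467955) = √(3276521/7) = √22935647/7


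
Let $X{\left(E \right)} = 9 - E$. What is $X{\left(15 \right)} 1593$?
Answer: $-9558$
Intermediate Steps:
$X{\left(15 \right)} 1593 = \left(9 - 15\right) 1593 = \left(-6\right) 1593 = -9558$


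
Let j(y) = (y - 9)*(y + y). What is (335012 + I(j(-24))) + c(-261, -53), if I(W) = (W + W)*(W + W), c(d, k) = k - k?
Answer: 10371236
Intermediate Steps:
c(d, k) = 0
j(y) = 2*y*(-9 + y) (j(y) = (-9 + y)*(2*y) = 2*y*(-9 + y))
I(W) = 4*W² (I(W) = (2*W)*(2*W) = 4*W²)
(335012 + I(j(-24))) + c(-261, -53) = (335012 + 4*(2*(-24)*(-9 - 24))²) + 0 = (335012 + 4*(2*(-24)*(-33))²) + 0 = (335012 + 4*1584²) + 0 = (335012 + 4*2509056) + 0 = (335012 + 10036224) + 0 = 10371236 + 0 = 10371236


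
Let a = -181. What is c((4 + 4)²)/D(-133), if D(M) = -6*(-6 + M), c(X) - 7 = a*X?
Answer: -3859/278 ≈ -13.881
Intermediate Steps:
c(X) = 7 - 181*X
D(M) = 36 - 6*M
c((4 + 4)²)/D(-133) = (7 - 181*(4 + 4)²)/(36 - 6*(-133)) = (7 - 181*8²)/(36 + 798) = (7 - 181*64)/834 = (7 - 11584)*(1/834) = -11577*1/834 = -3859/278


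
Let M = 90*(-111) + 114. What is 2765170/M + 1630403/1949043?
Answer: -895555562047/3208124778 ≈ -279.15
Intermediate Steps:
M = -9876 (M = -9990 + 114 = -9876)
2765170/M + 1630403/1949043 = 2765170/(-9876) + 1630403/1949043 = 2765170*(-1/9876) + 1630403*(1/1949043) = -1382585/4938 + 1630403/1949043 = -895555562047/3208124778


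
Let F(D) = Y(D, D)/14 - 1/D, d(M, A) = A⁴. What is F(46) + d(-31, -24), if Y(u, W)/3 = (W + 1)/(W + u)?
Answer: 427327601/1288 ≈ 3.3178e+5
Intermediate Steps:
Y(u, W) = 3*(1 + W)/(W + u) (Y(u, W) = 3*((W + 1)/(W + u)) = 3*((1 + W)/(W + u)) = 3*(1 + W)/(W + u))
F(D) = -1/D + 3*(1 + D)/(28*D) (F(D) = (3*(1 + D)/(D + D))/14 - 1/D = (3*(1 + D)/((2*D)))*(1/14) - 1/D = (3*(1/(2*D))*(1 + D))*(1/14) - 1/D = (3*(1 + D)/(2*D))*(1/14) - 1/D = 3*(1 + D)/(28*D) - 1/D = -1/D + 3*(1 + D)/(28*D))
F(46) + d(-31, -24) = (1/28)*(-25 + 3*46)/46 + (-24)⁴ = (1/28)*(1/46)*(-25 + 138) + 331776 = (1/28)*(1/46)*113 + 331776 = 113/1288 + 331776 = 427327601/1288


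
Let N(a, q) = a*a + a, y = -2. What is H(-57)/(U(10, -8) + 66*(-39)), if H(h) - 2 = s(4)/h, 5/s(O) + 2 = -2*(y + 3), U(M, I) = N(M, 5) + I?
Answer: -461/563616 ≈ -0.00081793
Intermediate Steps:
N(a, q) = a + a² (N(a, q) = a² + a = a + a²)
U(M, I) = I + M*(1 + M) (U(M, I) = M*(1 + M) + I = I + M*(1 + M))
s(O) = -5/4 (s(O) = 5/(-2 - 2*(-2 + 3)) = 5/(-2 - 2*1) = 5/(-2 - 2) = 5/(-4) = 5*(-¼) = -5/4)
H(h) = 2 - 5/(4*h)
H(-57)/(U(10, -8) + 66*(-39)) = (2 - 5/4/(-57))/((-8 + 10*(1 + 10)) + 66*(-39)) = (2 - 5/4*(-1/57))/((-8 + 10*11) - 2574) = (2 + 5/228)/((-8 + 110) - 2574) = 461/(228*(102 - 2574)) = (461/228)/(-2472) = (461/228)*(-1/2472) = -461/563616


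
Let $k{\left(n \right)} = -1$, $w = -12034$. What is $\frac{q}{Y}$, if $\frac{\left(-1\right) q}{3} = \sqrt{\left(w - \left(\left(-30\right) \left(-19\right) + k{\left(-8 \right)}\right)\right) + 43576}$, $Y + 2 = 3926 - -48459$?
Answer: $- \frac{\sqrt{30973}}{17461} \approx -0.010079$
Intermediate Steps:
$Y = 52383$ ($Y = -2 + \left(3926 - -48459\right) = -2 + \left(3926 + 48459\right) = -2 + 52385 = 52383$)
$q = - 3 \sqrt{30973}$ ($q = - 3 \sqrt{\left(-12034 - \left(\left(-30\right) \left(-19\right) - 1\right)\right) + 43576} = - 3 \sqrt{\left(-12034 - \left(570 - 1\right)\right) + 43576} = - 3 \sqrt{\left(-12034 - 569\right) + 43576} = - 3 \sqrt{-12603 + 43576} = - 3 \sqrt{30973} \approx -527.97$)
$\frac{q}{Y} = \frac{\left(-3\right) \sqrt{30973}}{52383} = - 3 \sqrt{30973} \cdot \frac{1}{52383} = - \frac{\sqrt{30973}}{17461}$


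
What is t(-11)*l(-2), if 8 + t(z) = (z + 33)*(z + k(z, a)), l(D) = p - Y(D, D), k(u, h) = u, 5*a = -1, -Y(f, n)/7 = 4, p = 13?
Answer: -20172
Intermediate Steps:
Y(f, n) = -28 (Y(f, n) = -7*4 = -28)
a = -⅕ (a = (⅕)*(-1) = -⅕ ≈ -0.20000)
l(D) = 41 (l(D) = 13 - 1*(-28) = 13 + 28 = 41)
t(z) = -8 + 2*z*(33 + z) (t(z) = -8 + (z + 33)*(z + z) = -8 + (33 + z)*(2*z) = -8 + 2*z*(33 + z))
t(-11)*l(-2) = (-8 + 2*(-11)² + 66*(-11))*41 = (-8 + 2*121 - 726)*41 = (-8 + 242 - 726)*41 = -492*41 = -20172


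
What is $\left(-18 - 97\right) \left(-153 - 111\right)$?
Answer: $30360$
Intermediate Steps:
$\left(-18 - 97\right) \left(-153 - 111\right) = \left(-115\right) \left(-264\right) = 30360$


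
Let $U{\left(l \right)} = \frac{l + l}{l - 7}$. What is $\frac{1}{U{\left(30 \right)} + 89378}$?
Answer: $\frac{23}{2055754} \approx 1.1188 \cdot 10^{-5}$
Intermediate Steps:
$U{\left(l \right)} = \frac{2 l}{-7 + l}$
$\frac{1}{U{\left(30 \right)} + 89378} = \frac{1}{2 \cdot 30 \frac{1}{-7 + 30} + 89378} = \frac{1}{2 \cdot 30 \cdot \frac{1}{23} + 89378} = \frac{1}{\frac{60}{23} + 89378} = \frac{1}{\frac{2055754}{23}} = \frac{23}{2055754}$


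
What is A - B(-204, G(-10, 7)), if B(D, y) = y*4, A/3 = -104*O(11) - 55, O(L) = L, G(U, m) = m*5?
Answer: -3737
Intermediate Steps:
G(U, m) = 5*m
A = -3597 (A = 3*(-104*11 - 55) = 3*(-1144 - 55) = 3*(-1199) = -3597)
B(D, y) = 4*y
A - B(-204, G(-10, 7)) = -3597 - 4*5*7 = -3597 - 4*35 = -3597 - 1*140 = -3597 - 140 = -3737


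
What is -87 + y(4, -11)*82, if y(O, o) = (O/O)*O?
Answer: 241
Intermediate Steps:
y(O, o) = O (y(O, o) = 1*O = O)
-87 + y(4, -11)*82 = -87 + 4*82 = -87 + 328 = 241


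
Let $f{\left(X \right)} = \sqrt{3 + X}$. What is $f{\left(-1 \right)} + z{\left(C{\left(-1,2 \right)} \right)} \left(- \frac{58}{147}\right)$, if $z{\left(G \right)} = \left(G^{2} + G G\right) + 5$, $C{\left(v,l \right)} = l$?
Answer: $- \frac{754}{147} + \sqrt{2} \approx -3.715$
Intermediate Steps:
$z{\left(G \right)} = 5 + 2 G^{2}$ ($z{\left(G \right)} = \left(G^{2} + G^{2}\right) + 5 = 2 G^{2} + 5 = 5 + 2 G^{2}$)
$f{\left(-1 \right)} + z{\left(C{\left(-1,2 \right)} \right)} \left(- \frac{58}{147}\right) = \sqrt{3 - 1} + \left(5 + 2 \cdot 2^{2}\right) \left(- \frac{58}{147}\right) = \sqrt{2} + \left(5 + 2 \cdot 4\right) \left(\left(-58\right) \frac{1}{147}\right) = \sqrt{2} + \left(5 + 8\right) \left(- \frac{58}{147}\right) = \sqrt{2} + 13 \left(- \frac{58}{147}\right) = \sqrt{2} - \frac{754}{147} = - \frac{754}{147} + \sqrt{2}$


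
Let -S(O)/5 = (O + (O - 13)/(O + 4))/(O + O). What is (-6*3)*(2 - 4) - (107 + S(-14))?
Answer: -3863/56 ≈ -68.982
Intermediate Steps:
S(O) = -5*(O + (-13 + O)/(4 + O))/(2*O) (S(O) = -5*(O + (O - 13)/(O + 4))/(O + O) = -5*(O + (-13 + O)/(4 + O))/(2*O))
(-6*3)*(2 - 4) - (107 + S(-14)) = (-6*3)*(2 - 4) - (107 + (5/2)*(13 - 1*(-14)² - 5*(-14))/(-14*(4 - 14))) = -18*(-2) - (107 + (5/2)*(-1/14)*(13 - 1*196 + 70)/(-10)) = 36 - (107 + (5/2)*(-1/14)*(-⅒)*(13 - 196 + 70)) = 36 - (107 + (5/2)*(-1/14)*(-⅒)*(-113)) = 36 - (107 - 113/56) = 36 - 1*5879/56 = 36 - 5879/56 = -3863/56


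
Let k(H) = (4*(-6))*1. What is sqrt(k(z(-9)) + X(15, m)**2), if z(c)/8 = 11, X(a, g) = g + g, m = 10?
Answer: 2*sqrt(94) ≈ 19.391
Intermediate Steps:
X(a, g) = 2*g
z(c) = 88 (z(c) = 8*11 = 88)
k(H) = -24 (k(H) = -24*1 = -24)
sqrt(k(z(-9)) + X(15, m)**2) = sqrt(-24 + (2*10)**2) = sqrt(-24 + 20**2) = sqrt(-24 + 400) = sqrt(376) = 2*sqrt(94)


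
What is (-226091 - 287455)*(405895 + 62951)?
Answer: -240773987916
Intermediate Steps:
(-226091 - 287455)*(405895 + 62951) = -513546*468846 = -240773987916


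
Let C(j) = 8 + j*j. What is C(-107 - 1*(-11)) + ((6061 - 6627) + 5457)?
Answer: 14115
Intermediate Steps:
C(j) = 8 + j²
C(-107 - 1*(-11)) + ((6061 - 6627) + 5457) = (8 + (-107 - 1*(-11))²) + ((6061 - 6627) + 5457) = (8 + (-107 + 11)²) + (-566 + 5457) = (8 + (-96)²) + 4891 = (8 + 9216) + 4891 = 9224 + 4891 = 14115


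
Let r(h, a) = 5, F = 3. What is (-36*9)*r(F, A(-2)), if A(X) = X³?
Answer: -1620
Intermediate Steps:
(-36*9)*r(F, A(-2)) = -36*9*5 = -324*5 = -1620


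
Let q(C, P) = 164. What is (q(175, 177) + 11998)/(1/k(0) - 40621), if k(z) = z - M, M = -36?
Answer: -437832/1462355 ≈ -0.29940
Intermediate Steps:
k(z) = 36 + z (k(z) = z - 1*(-36) = z + 36 = 36 + z)
(q(175, 177) + 11998)/(1/k(0) - 40621) = (164 + 11998)/(1/(36 + 0) - 40621) = 12162/(1/36 - 40621) = 12162/(-1462355/36) = 12162*(-36/1462355) = -437832/1462355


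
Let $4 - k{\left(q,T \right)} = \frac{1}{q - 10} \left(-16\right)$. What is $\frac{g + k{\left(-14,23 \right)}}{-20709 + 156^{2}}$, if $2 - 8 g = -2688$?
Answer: $\frac{4075}{43524} \approx 0.093626$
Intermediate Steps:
$g = \frac{1345}{4}$ ($g = \frac{1}{4} - -336 = \frac{1}{4} + 336 = \frac{1345}{4} \approx 336.25$)
$k{\left(q,T \right)} = 4 + \frac{16}{-10 + q}$ ($k{\left(q,T \right)} = 4 - \frac{1}{q - 10} \left(-16\right) = 4 - \frac{1}{-10 + q} \left(-16\right) = 4 - - \frac{16}{-10 + q} = 4 + \frac{16}{-10 + q}$)
$\frac{g + k{\left(-14,23 \right)}}{-20709 + 156^{2}} = \frac{\frac{1345}{4} + \frac{4 \left(-6 - 14\right)}{-10 - 14}}{-20709 + 156^{2}} = \frac{\frac{1345}{4} + 4 \frac{1}{-24} \left(-20\right)}{-20709 + 24336} = \frac{\frac{1345}{4} + 4 \left(- \frac{1}{24}\right) \left(-20\right)}{3627} = \left(\frac{1345}{4} + \frac{10}{3}\right) \frac{1}{3627} = \frac{4075}{12} \cdot \frac{1}{3627} = \frac{4075}{43524}$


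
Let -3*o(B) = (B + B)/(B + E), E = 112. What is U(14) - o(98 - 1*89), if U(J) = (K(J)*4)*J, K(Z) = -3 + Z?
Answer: 74542/121 ≈ 616.05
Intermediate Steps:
U(J) = J*(-12 + 4*J) (U(J) = ((-3 + J)*4)*J = (-12 + 4*J)*J = J*(-12 + 4*J))
o(B) = -2*B/(3*(112 + B)) (o(B) = -(B + B)/(3*(B + 112)) = -2*B/(3*(112 + B)))
U(14) - o(98 - 1*89) = 4*14*(-3 + 14) - (-2)*(98 - 1*89)/(336 + 3*(98 - 1*89)) = 4*14*11 - (-2)*(98 - 89)/(336 + 3*(98 - 89)) = 616 - (-2)*9/(336 + 3*9) = 616 - (-2)*9/(336 + 27) = 616 - (-2)*9/363 = 616 - 1*(-6/121) = 616 + 6/121 = 74542/121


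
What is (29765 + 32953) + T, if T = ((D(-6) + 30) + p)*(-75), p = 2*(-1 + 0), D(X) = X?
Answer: 61068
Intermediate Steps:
p = -2 (p = 2*(-1) = -2)
T = -1650 (T = ((-6 + 30) - 2)*(-75) = (24 - 2)*(-75) = 22*(-75) = -1650)
(29765 + 32953) + T = (29765 + 32953) - 1650 = 62718 - 1650 = 61068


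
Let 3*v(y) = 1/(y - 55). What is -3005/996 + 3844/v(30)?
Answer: -287149805/996 ≈ -2.8830e+5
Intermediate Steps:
v(y) = 1/(3*(-55 + y)) (v(y) = 1/(3*(y - 55)) = 1/(3*(-55 + y)))
-3005/996 + 3844/v(30) = -3005/996 + 3844/((1/(3*(-55 + 30)))) = -3005*1/996 + 3844/(((1/3)/(-25))) = -3005/996 + 3844/(((1/3)*(-1/25))) = -3005/996 + 3844/(-1/75) = -3005/996 + 3844*(-75) = -3005/996 - 288300 = -287149805/996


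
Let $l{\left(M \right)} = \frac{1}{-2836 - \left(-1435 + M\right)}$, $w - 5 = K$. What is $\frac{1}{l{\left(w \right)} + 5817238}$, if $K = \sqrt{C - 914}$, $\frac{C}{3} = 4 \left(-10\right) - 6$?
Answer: $\frac{11505845231938}{66932240097169510617} - \frac{2 i \sqrt{263}}{66932240097169510617} \approx 1.719 \cdot 10^{-7} - 4.8459 \cdot 10^{-19} i$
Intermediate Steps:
$C = -138$ ($C = 3 \left(4 \left(-10\right) - 6\right) = 3 \left(-40 - 6\right) = 3 \left(-46\right) = -138$)
$K = 2 i \sqrt{263}$ ($K = \sqrt{-138 - 914} = \sqrt{-1052} = 2 i \sqrt{263} \approx 32.435 i$)
$w = 5 + 2 i \sqrt{263} \approx 5.0 + 32.435 i$
$l{\left(M \right)} = \frac{1}{-1401 - M}$
$\frac{1}{l{\left(w \right)} + 5817238} = \frac{1}{- \frac{1}{1401 + \left(5 + 2 i \sqrt{263}\right)} + 5817238} = \frac{1}{- \frac{1}{1406 + 2 i \sqrt{263}} + 5817238} = \frac{1}{5817238 - \frac{1}{1406 + 2 i \sqrt{263}}}$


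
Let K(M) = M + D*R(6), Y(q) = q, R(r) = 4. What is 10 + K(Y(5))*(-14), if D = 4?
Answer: -284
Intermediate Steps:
K(M) = 16 + M (K(M) = M + 4*4 = M + 16 = 16 + M)
10 + K(Y(5))*(-14) = 10 + (16 + 5)*(-14) = 10 + 21*(-14) = 10 - 294 = -284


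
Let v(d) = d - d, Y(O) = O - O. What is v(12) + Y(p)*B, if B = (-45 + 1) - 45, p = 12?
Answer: 0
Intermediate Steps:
Y(O) = 0
v(d) = 0
B = -89 (B = -44 - 45 = -89)
v(12) + Y(p)*B = 0 + 0*(-89) = 0 + 0 = 0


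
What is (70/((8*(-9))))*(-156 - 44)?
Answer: 1750/9 ≈ 194.44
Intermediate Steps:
(70/((8*(-9))))*(-156 - 44) = (70/(-72))*(-200) = (70*(-1/72))*(-200) = -35/36*(-200) = 1750/9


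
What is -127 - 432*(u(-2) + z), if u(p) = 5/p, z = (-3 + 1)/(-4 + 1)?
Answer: 665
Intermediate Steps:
z = ⅔ (z = -2/(-3) = -2*(-⅓) = ⅔ ≈ 0.66667)
-127 - 432*(u(-2) + z) = -127 - 432*(5/(-2) + ⅔) = -127 - 432*(5*(-½) + ⅔) = -127 - 432*(-5/2 + ⅔) = -127 - 432*(-11)/6 = -127 - 144*(-11/2) = -127 + 792 = 665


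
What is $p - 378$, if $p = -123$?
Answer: $-501$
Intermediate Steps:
$p - 378 = -123 - 378 = -501$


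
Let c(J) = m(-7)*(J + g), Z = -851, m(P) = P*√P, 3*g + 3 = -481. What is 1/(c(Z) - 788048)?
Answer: -7092432/5592340468303 - 63777*I*√7/5592340468303 ≈ -1.2682e-6 - 3.0173e-8*I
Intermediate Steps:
g = -484/3 (g = -1 + (⅓)*(-481) = -1 - 481/3 = -484/3 ≈ -161.33)
m(P) = P^(3/2)
c(J) = -7*I*√7*(-484/3 + J) (c(J) = (-7)^(3/2)*(J - 484/3) = (-7*I*√7)*(-484/3 + J) = -7*I*√7*(-484/3 + J))
1/(c(Z) - 788048) = 1/(I*√7*(3388/3 - 7*(-851)) - 788048) = 1/(I*√7*(3388/3 + 5957) - 788048) = 1/(I*√7*(21259/3) - 788048) = 1/(21259*I*√7/3 - 788048) = 1/(-788048 + 21259*I*√7/3)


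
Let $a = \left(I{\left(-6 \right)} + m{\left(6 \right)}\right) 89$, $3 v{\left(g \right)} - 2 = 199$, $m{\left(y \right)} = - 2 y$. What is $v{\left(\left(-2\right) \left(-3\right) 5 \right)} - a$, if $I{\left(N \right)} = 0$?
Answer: $1135$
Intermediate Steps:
$v{\left(g \right)} = 67$ ($v{\left(g \right)} = \frac{2}{3} + \frac{1}{3} \cdot 199 = \frac{2}{3} + \frac{199}{3} = 67$)
$a = -1068$ ($a = \left(0 - 12\right) 89 = \left(-12\right) 89 = -1068$)
$v{\left(\left(-2\right) \left(-3\right) 5 \right)} - a = 67 - -1068 = 67 + 1068 = 1135$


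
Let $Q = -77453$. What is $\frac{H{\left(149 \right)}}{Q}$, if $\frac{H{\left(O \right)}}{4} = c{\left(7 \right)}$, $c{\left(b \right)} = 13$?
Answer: $- \frac{52}{77453} \approx -0.00067137$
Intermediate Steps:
$H{\left(O \right)} = 52$ ($H{\left(O \right)} = 4 \cdot 13 = 52$)
$\frac{H{\left(149 \right)}}{Q} = \frac{52}{-77453} = 52 \left(- \frac{1}{77453}\right) = - \frac{52}{77453}$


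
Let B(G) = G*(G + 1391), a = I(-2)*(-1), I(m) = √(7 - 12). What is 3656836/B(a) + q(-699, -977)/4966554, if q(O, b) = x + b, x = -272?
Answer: -3027381689293/1601619300474 + 2543329438*I*√5/4837215 ≈ -1.8902 + 1175.7*I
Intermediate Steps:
I(m) = I*√5 (I(m) = √(-5) = I*√5)
a = -I*√5 (a = (I*√5)*(-1) = -I*√5 ≈ -2.2361*I)
q(O, b) = -272 + b
B(G) = G*(1391 + G)
3656836/B(a) + q(-699, -977)/4966554 = 3656836/(((-I*√5)*(1391 - I*√5))) + (-272 - 977)/4966554 = 3656836/((-I*√5*(1391 - I*√5))) - 1249*1/4966554 = 3656836*(I*√5/(5*(1391 - I*√5))) - 1249/4966554 = 3656836*I*√5/(5*(1391 - I*√5)) - 1249/4966554 = -1249/4966554 + 3656836*I*√5/(5*(1391 - I*√5))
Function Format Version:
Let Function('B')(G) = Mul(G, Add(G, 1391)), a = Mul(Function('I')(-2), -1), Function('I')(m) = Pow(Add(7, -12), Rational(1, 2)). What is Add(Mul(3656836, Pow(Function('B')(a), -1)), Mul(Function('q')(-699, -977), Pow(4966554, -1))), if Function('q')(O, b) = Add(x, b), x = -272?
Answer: Add(Rational(-3027381689293, 1601619300474), Mul(Rational(2543329438, 4837215), I, Pow(5, Rational(1, 2)))) ≈ Add(-1.8902, Mul(1175.7, I))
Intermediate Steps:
Function('I')(m) = Mul(I, Pow(5, Rational(1, 2))) (Function('I')(m) = Pow(-5, Rational(1, 2)) = Mul(I, Pow(5, Rational(1, 2))))
a = Mul(-1, I, Pow(5, Rational(1, 2))) (a = Mul(Mul(I, Pow(5, Rational(1, 2))), -1) = Mul(-1, I, Pow(5, Rational(1, 2))) ≈ Mul(-2.2361, I))
Function('q')(O, b) = Add(-272, b)
Function('B')(G) = Mul(G, Add(1391, G))
Add(Mul(3656836, Pow(Function('B')(a), -1)), Mul(Function('q')(-699, -977), Pow(4966554, -1))) = Add(Mul(3656836, Pow(Mul(Mul(-1, I, Pow(5, Rational(1, 2))), Add(1391, Mul(-1, I, Pow(5, Rational(1, 2))))), -1)), Mul(Add(-272, -977), Pow(4966554, -1))) = Add(Mul(3656836, Pow(Mul(-1, I, Pow(5, Rational(1, 2)), Add(1391, Mul(-1, I, Pow(5, Rational(1, 2))))), -1)), Mul(-1249, Rational(1, 4966554))) = Add(Mul(3656836, Mul(Rational(1, 5), I, Pow(5, Rational(1, 2)), Pow(Add(1391, Mul(-1, I, Pow(5, Rational(1, 2)))), -1))), Rational(-1249, 4966554)) = Add(Mul(Rational(3656836, 5), I, Pow(5, Rational(1, 2)), Pow(Add(1391, Mul(-1, I, Pow(5, Rational(1, 2)))), -1)), Rational(-1249, 4966554)) = Add(Rational(-1249, 4966554), Mul(Rational(3656836, 5), I, Pow(5, Rational(1, 2)), Pow(Add(1391, Mul(-1, I, Pow(5, Rational(1, 2)))), -1)))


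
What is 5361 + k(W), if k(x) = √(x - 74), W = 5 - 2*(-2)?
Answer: 5361 + I*√65 ≈ 5361.0 + 8.0623*I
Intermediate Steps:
W = 9 (W = 5 + 4 = 9)
k(x) = √(-74 + x)
5361 + k(W) = 5361 + √(-74 + 9) = 5361 + √(-65) = 5361 + I*√65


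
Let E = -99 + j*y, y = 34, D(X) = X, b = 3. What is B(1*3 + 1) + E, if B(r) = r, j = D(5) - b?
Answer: -27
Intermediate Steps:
j = 2 (j = 5 - 1*3 = 5 - 3 = 2)
E = -31 (E = -99 + 2*34 = -99 + 68 = -31)
B(1*3 + 1) + E = (1*3 + 1) - 31 = (3 + 1) - 31 = 4 - 31 = -27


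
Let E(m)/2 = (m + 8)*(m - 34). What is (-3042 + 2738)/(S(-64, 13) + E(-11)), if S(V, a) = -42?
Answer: -4/3 ≈ -1.3333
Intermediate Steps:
E(m) = 2*(-34 + m)*(8 + m) (E(m) = 2*((m + 8)*(m - 34)) = 2*((8 + m)*(-34 + m)) = 2*((-34 + m)*(8 + m)) = 2*(-34 + m)*(8 + m))
(-3042 + 2738)/(S(-64, 13) + E(-11)) = (-3042 + 2738)/(-42 + (-544 - 52*(-11) + 2*(-11)²)) = -304/(-42 + (-544 + 572 + 2*121)) = -304/(-42 + (-544 + 572 + 242)) = -304/(-42 + 270) = -304/228 = -304*1/228 = -4/3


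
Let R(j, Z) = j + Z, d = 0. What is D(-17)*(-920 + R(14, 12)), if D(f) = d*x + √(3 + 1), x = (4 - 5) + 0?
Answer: -1788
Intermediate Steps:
x = -1 (x = -1 + 0 = -1)
R(j, Z) = Z + j
D(f) = 2 (D(f) = 0*(-1) + √(3 + 1) = 0 + √4 = 0 + 2 = 2)
D(-17)*(-920 + R(14, 12)) = 2*(-920 + (12 + 14)) = 2*(-920 + 26) = 2*(-894) = -1788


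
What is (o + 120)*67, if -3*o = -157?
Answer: 34639/3 ≈ 11546.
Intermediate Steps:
o = 157/3 (o = -1/3*(-157) = 157/3 ≈ 52.333)
(o + 120)*67 = (157/3 + 120)*67 = (517/3)*67 = 34639/3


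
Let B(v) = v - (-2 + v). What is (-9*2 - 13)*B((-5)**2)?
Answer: -62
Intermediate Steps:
B(v) = 2 (B(v) = v + (2 - v) = 2)
(-9*2 - 13)*B((-5)**2) = (-9*2 - 13)*2 = (-18 - 13)*2 = -31*2 = -62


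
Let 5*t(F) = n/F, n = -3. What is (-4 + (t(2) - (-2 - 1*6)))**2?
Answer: 1369/100 ≈ 13.690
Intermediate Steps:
t(F) = -3/(5*F) (t(F) = (-3/F)/5 = -3/(5*F))
(-4 + (t(2) - (-2 - 1*6)))**2 = (-4 + (-3/5/2 - (-2 - 1*6)))**2 = (-4 + (-3/5*1/2 - (-2 - 6)))**2 = (-4 + (-3/10 - 1*(-8)))**2 = (-4 + (-3/10 + 8))**2 = (-4 + 77/10)**2 = (37/10)**2 = 1369/100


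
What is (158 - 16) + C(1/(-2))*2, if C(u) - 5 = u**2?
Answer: 305/2 ≈ 152.50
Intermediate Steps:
C(u) = 5 + u**2
(158 - 16) + C(1/(-2))*2 = (158 - 16) + (5 + (1/(-2))**2)*2 = 142 + (5 + (-1/2)**2)*2 = 142 + (5 + 1/4)*2 = 142 + (21/4)*2 = 142 + 21/2 = 305/2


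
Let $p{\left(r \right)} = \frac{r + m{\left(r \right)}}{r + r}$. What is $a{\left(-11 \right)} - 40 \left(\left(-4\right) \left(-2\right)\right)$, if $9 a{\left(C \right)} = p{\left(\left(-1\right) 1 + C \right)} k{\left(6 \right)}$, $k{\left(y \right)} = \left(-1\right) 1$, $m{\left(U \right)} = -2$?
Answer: $- \frac{34567}{108} \approx -320.06$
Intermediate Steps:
$k{\left(y \right)} = -1$
$p{\left(r \right)} = \frac{-2 + r}{2 r}$ ($p{\left(r \right)} = \frac{r - 2}{r + r} = \frac{-2 + r}{2 r}$)
$a{\left(C \right)} = - \frac{-3 + C}{18 \left(-1 + C\right)}$ ($a{\left(C \right)} = \frac{\frac{-2 + \left(\left(-1\right) 1 + C\right)}{2 \left(\left(-1\right) 1 + C\right)} \left(-1\right)}{9} = \frac{\frac{-2 + \left(-1 + C\right)}{2 \left(-1 + C\right)} \left(-1\right)}{9} = \frac{\frac{-3 + C}{2 \left(-1 + C\right)} \left(-1\right)}{9} = \frac{\left(- \frac{1}{2}\right) \frac{1}{-1 + C} \left(-3 + C\right)}{9} = - \frac{-3 + C}{18 \left(-1 + C\right)}$)
$a{\left(-11 \right)} - 40 \left(\left(-4\right) \left(-2\right)\right) = \frac{3 - -11}{18 \left(-1 - 11\right)} - 40 \left(\left(-4\right) \left(-2\right)\right) = \frac{3 + 11}{18 \left(-12\right)} - 320 = \frac{1}{18} \left(- \frac{1}{12}\right) 14 - 320 = - \frac{7}{108} - 320 = - \frac{34567}{108}$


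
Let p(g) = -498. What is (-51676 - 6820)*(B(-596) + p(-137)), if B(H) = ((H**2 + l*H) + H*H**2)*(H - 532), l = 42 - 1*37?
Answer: -13946039052340992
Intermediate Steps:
l = 5 (l = 42 - 37 = 5)
B(H) = (-532 + H)*(H**2 + H**3 + 5*H) (B(H) = ((H**2 + 5*H) + H*H**2)*(H - 532) = ((H**2 + 5*H) + H**3)*(-532 + H) = (H**2 + H**3 + 5*H)*(-532 + H) = (-532 + H)*(H**2 + H**3 + 5*H))
(-51676 - 6820)*(B(-596) + p(-137)) = (-51676 - 6820)*(-596*(-2660 + (-596)**3 - 531*(-596)**2 - 527*(-596)) - 498) = -58496*(-596*(-2660 - 211708736 - 531*355216 + 314092) - 498) = -58496*(-596*(-2660 - 211708736 - 188619696 + 314092) - 498) = -58496*(-596*(-400017000) - 498) = -58496*(238410132000 - 498) = -58496*238410131502 = -13946039052340992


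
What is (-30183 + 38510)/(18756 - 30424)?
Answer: -8327/11668 ≈ -0.71366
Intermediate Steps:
(-30183 + 38510)/(18756 - 30424) = 8327/(-11668) = 8327*(-1/11668) = -8327/11668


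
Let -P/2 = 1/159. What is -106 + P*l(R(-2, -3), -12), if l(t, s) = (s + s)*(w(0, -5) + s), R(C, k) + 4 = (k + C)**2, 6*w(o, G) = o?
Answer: -5810/53 ≈ -109.62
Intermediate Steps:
w(o, G) = o/6
R(C, k) = -4 + (C + k)**2 (R(C, k) = -4 + (k + C)**2 = -4 + (C + k)**2)
P = -2/159 ≈ -0.012579
l(t, s) = 2*s**2 (l(t, s) = (s + s)*((1/6)*0 + s) = (2*s)*(0 + s) = (2*s)*s = 2*s**2)
-106 + P*l(R(-2, -3), -12) = -106 - 4*(-12)**2/159 = -106 - 4*144/159 = -106 - 2/159*288 = -106 - 192/53 = -5810/53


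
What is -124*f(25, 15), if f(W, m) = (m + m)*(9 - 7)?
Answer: -7440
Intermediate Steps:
f(W, m) = 4*m (f(W, m) = (2*m)*2 = 4*m)
-124*f(25, 15) = -496*15 = -124*60 = -7440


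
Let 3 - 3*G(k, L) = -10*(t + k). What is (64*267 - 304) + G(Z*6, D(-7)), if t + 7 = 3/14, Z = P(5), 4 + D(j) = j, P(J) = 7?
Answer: 354950/21 ≈ 16902.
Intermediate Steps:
D(j) = -4 + j
Z = 7
t = -95/14 (t = -7 + 3/14 = -95/14 ≈ -6.7857)
G(k, L) = -454/21 + 10*k/3 (G(k, L) = 1 - (-10)*(-95/14 + k)/3 = 1 - (475/7 - 10*k)/3 = 1 + (-475/21 + 10*k/3) = -454/21 + 10*k/3)
(64*267 - 304) + G(Z*6, D(-7)) = (64*267 - 304) + (-454/21 + 10*(7*6)/3) = (17088 - 304) + (-454/21 + (10/3)*42) = 16784 + (-454/21 + 140) = 16784 + 2486/21 = 354950/21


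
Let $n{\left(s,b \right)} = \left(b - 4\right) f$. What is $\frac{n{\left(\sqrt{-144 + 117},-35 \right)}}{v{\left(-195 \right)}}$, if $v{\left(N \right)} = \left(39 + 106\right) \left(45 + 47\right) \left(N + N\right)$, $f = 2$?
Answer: $\frac{1}{66700} \approx 1.4993 \cdot 10^{-5}$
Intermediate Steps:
$v{\left(N \right)} = 26680 N$ ($v{\left(N \right)} = 145 \cdot 92 \cdot 2 N = 13340 \cdot 2 N = 26680 N$)
$n{\left(s,b \right)} = -8 + 2 b$ ($n{\left(s,b \right)} = \left(b - 4\right) 2 = \left(-4 + b\right) 2 = -8 + 2 b$)
$\frac{n{\left(\sqrt{-144 + 117},-35 \right)}}{v{\left(-195 \right)}} = \frac{-8 + 2 \left(-35\right)}{26680 \left(-195\right)} = \frac{-8 - 70}{-5202600} = \left(-78\right) \left(- \frac{1}{5202600}\right) = \frac{1}{66700}$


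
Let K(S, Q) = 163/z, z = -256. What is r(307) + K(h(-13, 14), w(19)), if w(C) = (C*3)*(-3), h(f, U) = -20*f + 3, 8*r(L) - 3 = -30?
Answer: -1027/256 ≈ -4.0117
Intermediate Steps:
r(L) = -27/8 (r(L) = 3/8 + (1/8)*(-30) = 3/8 - 15/4 = -27/8)
h(f, U) = 3 - 20*f
w(C) = -9*C (w(C) = (3*C)*(-3) = -9*C)
K(S, Q) = -163/256 (K(S, Q) = 163/(-256) = 163*(-1/256) = -163/256)
r(307) + K(h(-13, 14), w(19)) = -27/8 - 163/256 = -1027/256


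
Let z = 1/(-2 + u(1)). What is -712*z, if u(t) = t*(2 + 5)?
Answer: -712/5 ≈ -142.40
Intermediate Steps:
u(t) = 7*t (u(t) = t*7 = 7*t)
z = ⅕ (z = 1/(-2 + 7*1) = 1/(-2 + 7) = 1/5 = ⅕ ≈ 0.20000)
-712*z = -712*⅕ = -712/5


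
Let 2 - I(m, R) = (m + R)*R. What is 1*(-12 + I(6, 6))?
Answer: -82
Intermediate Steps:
I(m, R) = 2 - R*(R + m) (I(m, R) = 2 - (m + R)*R = 2 - (R + m)*R = 2 - R*(R + m))
1*(-12 + I(6, 6)) = 1*(-12 + (2 - 1*6**2 - 1*6*6)) = 1*(-12 + (2 - 1*36 - 36)) = 1*(-12 + (2 - 36 - 36)) = 1*(-12 - 70) = 1*(-82) = -82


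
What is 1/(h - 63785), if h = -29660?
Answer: -1/93445 ≈ -1.0701e-5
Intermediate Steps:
1/(h - 63785) = 1/(-29660 - 63785) = 1/(-93445) = -1/93445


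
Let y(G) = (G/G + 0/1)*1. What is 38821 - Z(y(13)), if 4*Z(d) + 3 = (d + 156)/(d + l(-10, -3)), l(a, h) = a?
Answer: 349435/9 ≈ 38826.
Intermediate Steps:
y(G) = 1 (y(G) = (1 + 0*1)*1 = (1 + 0)*1 = 1*1 = 1)
Z(d) = -¾ + (156 + d)/(4*(-10 + d)) (Z(d) = -¾ + ((d + 156)/(d - 10))/4 = -¾ + ((156 + d)/(-10 + d))/4 = -¾ + (156 + d)/(4*(-10 + d)))
38821 - Z(y(13)) = 38821 - (93 - 1*1)/(2*(-10 + 1)) = 38821 - (93 - 1)/(2*(-9)) = 38821 - (-1)*92/(2*9) = 38821 - 1*(-46/9) = 38821 + 46/9 = 349435/9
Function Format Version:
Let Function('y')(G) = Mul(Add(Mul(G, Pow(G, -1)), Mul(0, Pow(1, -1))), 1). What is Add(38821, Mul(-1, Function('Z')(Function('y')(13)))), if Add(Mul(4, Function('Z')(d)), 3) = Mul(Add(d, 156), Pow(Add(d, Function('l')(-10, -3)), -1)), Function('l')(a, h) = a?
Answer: Rational(349435, 9) ≈ 38826.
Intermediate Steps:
Function('y')(G) = 1 (Function('y')(G) = Mul(Add(1, Mul(0, 1)), 1) = Mul(Add(1, 0), 1) = Mul(1, 1) = 1)
Function('Z')(d) = Add(Rational(-3, 4), Mul(Rational(1, 4), Pow(Add(-10, d), -1), Add(156, d))) (Function('Z')(d) = Add(Rational(-3, 4), Mul(Rational(1, 4), Mul(Add(d, 156), Pow(Add(d, -10), -1)))) = Add(Rational(-3, 4), Mul(Rational(1, 4), Mul(Add(156, d), Pow(Add(-10, d), -1)))) = Add(Rational(-3, 4), Mul(Rational(1, 4), Mul(Pow(Add(-10, d), -1), Add(156, d)))) = Add(Rational(-3, 4), Mul(Rational(1, 4), Pow(Add(-10, d), -1), Add(156, d))))
Add(38821, Mul(-1, Function('Z')(Function('y')(13)))) = Add(38821, Mul(-1, Mul(Rational(1, 2), Pow(Add(-10, 1), -1), Add(93, Mul(-1, 1))))) = Add(38821, Mul(-1, Mul(Rational(1, 2), Pow(-9, -1), Add(93, -1)))) = Add(38821, Mul(-1, Mul(Rational(1, 2), Rational(-1, 9), 92))) = Add(38821, Mul(-1, Rational(-46, 9))) = Add(38821, Rational(46, 9)) = Rational(349435, 9)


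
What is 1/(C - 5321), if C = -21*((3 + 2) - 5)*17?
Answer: -1/5321 ≈ -0.00018793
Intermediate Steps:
C = 0 (C = -21*(5 - 5)*17 = -21*0*17 = 0*17 = 0)
1/(C - 5321) = 1/(0 - 5321) = 1/(-5321) = -1/5321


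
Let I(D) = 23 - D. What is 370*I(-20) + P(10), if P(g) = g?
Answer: 15920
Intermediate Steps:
370*I(-20) + P(10) = 370*(23 - 1*(-20)) + 10 = 370*(23 + 20) + 10 = 370*43 + 10 = 15910 + 10 = 15920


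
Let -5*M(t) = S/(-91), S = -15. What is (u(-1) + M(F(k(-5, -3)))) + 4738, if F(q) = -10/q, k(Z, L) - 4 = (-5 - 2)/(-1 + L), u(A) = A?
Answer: 431064/91 ≈ 4737.0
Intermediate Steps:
k(Z, L) = 4 - 7/(-1 + L) (k(Z, L) = 4 + (-5 - 2)/(-1 + L) = 4 - 7/(-1 + L))
M(t) = -3/91 (M(t) = -(-3)/(-91) = -(-3)*(-1)/91 = -⅕*15/91 = -3/91)
(u(-1) + M(F(k(-5, -3)))) + 4738 = (-1 - 3/91) + 4738 = -94/91 + 4738 = 431064/91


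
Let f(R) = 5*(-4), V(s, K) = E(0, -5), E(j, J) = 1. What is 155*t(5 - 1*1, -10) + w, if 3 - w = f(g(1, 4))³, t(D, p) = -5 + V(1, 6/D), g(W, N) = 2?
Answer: 7383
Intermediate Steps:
V(s, K) = 1
f(R) = -20
t(D, p) = -4 (t(D, p) = -5 + 1 = -4)
w = 8003 (w = 3 - 1*(-20)³ = 3 - 1*(-8000) = 3 + 8000 = 8003)
155*t(5 - 1*1, -10) + w = 155*(-4) + 8003 = -620 + 8003 = 7383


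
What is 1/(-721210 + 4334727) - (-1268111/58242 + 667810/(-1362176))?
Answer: 93860305993173133/4215903812907648 ≈ 22.263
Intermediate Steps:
1/(-721210 + 4334727) - (-1268111/58242 + 667810/(-1362176)) = 1/3613517 - (-1268111*1/58242 + 667810*(-1/1362176)) = 1/3613517 - (-1268111/58242 - 333905/681088) = 1/3613517 - 1*(-25974778817/1166703744) = 1/3613517 + 25974778817/1166703744 = 93860305993173133/4215903812907648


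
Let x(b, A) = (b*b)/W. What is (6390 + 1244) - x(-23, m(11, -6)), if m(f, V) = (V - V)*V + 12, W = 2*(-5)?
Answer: 76869/10 ≈ 7686.9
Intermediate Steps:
W = -10
m(f, V) = 12 (m(f, V) = 0*V + 12 = 0 + 12 = 12)
x(b, A) = -b²/10 (x(b, A) = (b*b)/(-10) = b²*(-⅒) = -b²/10)
(6390 + 1244) - x(-23, m(11, -6)) = (6390 + 1244) - (-1)*(-23)²/10 = 7634 - (-1)*529/10 = 7634 - 1*(-529/10) = 7634 + 529/10 = 76869/10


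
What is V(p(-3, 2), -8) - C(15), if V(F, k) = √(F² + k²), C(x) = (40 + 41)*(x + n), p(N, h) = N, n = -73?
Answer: 4698 + √73 ≈ 4706.5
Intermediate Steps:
C(x) = -5913 + 81*x (C(x) = (40 + 41)*(x - 73) = 81*(-73 + x) = -5913 + 81*x)
V(p(-3, 2), -8) - C(15) = √((-3)² + (-8)²) - (-5913 + 81*15) = √(9 + 64) - (-5913 + 1215) = √73 - 1*(-4698) = √73 + 4698 = 4698 + √73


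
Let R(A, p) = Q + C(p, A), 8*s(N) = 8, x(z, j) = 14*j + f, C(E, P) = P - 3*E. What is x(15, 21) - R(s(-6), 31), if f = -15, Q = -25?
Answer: 396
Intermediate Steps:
x(z, j) = -15 + 14*j (x(z, j) = 14*j - 15 = -15 + 14*j)
s(N) = 1 (s(N) = (⅛)*8 = 1)
R(A, p) = -25 + A - 3*p (R(A, p) = -25 + (A - 3*p) = -25 + A - 3*p)
x(15, 21) - R(s(-6), 31) = (-15 + 14*21) - (-25 + 1 - 3*31) = (-15 + 294) - (-25 + 1 - 93) = 279 - 1*(-117) = 279 + 117 = 396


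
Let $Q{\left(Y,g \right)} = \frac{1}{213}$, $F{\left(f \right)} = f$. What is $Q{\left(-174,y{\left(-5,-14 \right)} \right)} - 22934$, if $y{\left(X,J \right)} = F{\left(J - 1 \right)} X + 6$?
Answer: $- \frac{4884941}{213} \approx -22934.0$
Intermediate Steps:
$y{\left(X,J \right)} = 6 + X \left(-1 + J\right)$ ($y{\left(X,J \right)} = \left(J - 1\right) X + 6 = \left(-1 + J\right) X + 6 = X \left(-1 + J\right) + 6 = 6 + X \left(-1 + J\right)$)
$Q{\left(Y,g \right)} = \frac{1}{213}$
$Q{\left(-174,y{\left(-5,-14 \right)} \right)} - 22934 = \frac{1}{213} - 22934 = - \frac{4884941}{213}$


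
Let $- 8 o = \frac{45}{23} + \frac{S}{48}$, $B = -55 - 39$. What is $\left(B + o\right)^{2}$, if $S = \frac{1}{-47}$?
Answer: $\frac{1530474001140529}{172311330816} \approx 8882.0$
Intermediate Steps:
$S = - \frac{1}{47} \approx -0.021277$
$B = -94$ ($B = -55 - 39 = -94$)
$o = - \frac{101497}{415104}$ ($o = - \frac{\frac{45}{23} - \frac{1}{47 \cdot 48}}{8} = - \frac{45 \cdot \frac{1}{23} - \frac{1}{2256}}{8} = - \frac{\frac{45}{23} - \frac{1}{2256}}{8} = \left(- \frac{1}{8}\right) \frac{101497}{51888} = - \frac{101497}{415104} \approx -0.24451$)
$\left(B + o\right)^{2} = \left(-94 - \frac{101497}{415104}\right)^{2} = \left(- \frac{39121273}{415104}\right)^{2} = \frac{1530474001140529}{172311330816}$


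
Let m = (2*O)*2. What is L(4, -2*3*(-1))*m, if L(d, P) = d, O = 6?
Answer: 96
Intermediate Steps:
m = 24 (m = (2*6)*2 = 12*2 = 24)
L(4, -2*3*(-1))*m = 4*24 = 96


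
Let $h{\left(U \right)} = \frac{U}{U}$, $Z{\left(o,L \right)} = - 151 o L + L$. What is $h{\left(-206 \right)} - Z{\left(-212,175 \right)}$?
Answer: $-5602274$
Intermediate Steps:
$Z{\left(o,L \right)} = L - 151 L o$ ($Z{\left(o,L \right)} = - 151 L o + L = L - 151 L o$)
$h{\left(U \right)} = 1$
$h{\left(-206 \right)} - Z{\left(-212,175 \right)} = 1 - 175 \left(1 - -32012\right) = 1 - 175 \left(1 + 32012\right) = 1 - 175 \cdot 32013 = 1 - 5602275 = -5602274$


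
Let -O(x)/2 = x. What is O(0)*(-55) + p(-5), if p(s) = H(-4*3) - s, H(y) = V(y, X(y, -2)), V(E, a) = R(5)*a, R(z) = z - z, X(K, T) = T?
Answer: 5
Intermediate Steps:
O(x) = -2*x
R(z) = 0
V(E, a) = 0 (V(E, a) = 0*a = 0)
H(y) = 0
p(s) = -s (p(s) = 0 - s = -s)
O(0)*(-55) + p(-5) = -2*0*(-55) - 1*(-5) = 0*(-55) + 5 = 0 + 5 = 5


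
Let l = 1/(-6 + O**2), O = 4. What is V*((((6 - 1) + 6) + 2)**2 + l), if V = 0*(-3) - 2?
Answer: -1691/5 ≈ -338.20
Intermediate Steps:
V = -2 (V = 0 - 2 = -2)
l = 1/10 (l = 1/(-6 + 4**2) = 1/(-6 + 16) = 1/10 ≈ 0.10000)
V*((((6 - 1) + 6) + 2)**2 + l) = -2*((((6 - 1) + 6) + 2)**2 + 1/10) = -2*(((5 + 6) + 2)**2 + 1/10) = -2*((11 + 2)**2 + 1/10) = -2*(13**2 + 1/10) = -2*(169 + 1/10) = -2*1691/10 = -1691/5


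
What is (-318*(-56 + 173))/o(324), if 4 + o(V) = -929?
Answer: 12402/311 ≈ 39.878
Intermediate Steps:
o(V) = -933 (o(V) = -4 - 929 = -933)
(-318*(-56 + 173))/o(324) = -318*(-56 + 173)/(-933) = -318*117*(-1/933) = -37206*(-1/933) = 12402/311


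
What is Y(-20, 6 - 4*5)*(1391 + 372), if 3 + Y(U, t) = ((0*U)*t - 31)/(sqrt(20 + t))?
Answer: -5289 - 54653*sqrt(6)/6 ≈ -27601.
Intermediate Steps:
Y(U, t) = -3 - 31/sqrt(20 + t) (Y(U, t) = -3 + ((0*U)*t - 31)/(sqrt(20 + t)) = -3 + (0*t - 31)/sqrt(20 + t) = -3 + (0 - 31)/sqrt(20 + t) = -3 - 31/sqrt(20 + t))
Y(-20, 6 - 4*5)*(1391 + 372) = (-3 - 31/sqrt(20 + (6 - 4*5)))*(1391 + 372) = (-3 - 31/sqrt(20 + (6 - 20)))*1763 = (-3 - 31/sqrt(20 - 14))*1763 = (-3 - 31*sqrt(6)/6)*1763 = -5289 - 54653*sqrt(6)/6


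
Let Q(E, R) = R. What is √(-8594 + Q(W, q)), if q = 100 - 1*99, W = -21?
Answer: I*√8593 ≈ 92.698*I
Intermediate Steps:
q = 1 (q = 100 - 99 = 1)
√(-8594 + Q(W, q)) = √(-8594 + 1) = √(-8593) = I*√8593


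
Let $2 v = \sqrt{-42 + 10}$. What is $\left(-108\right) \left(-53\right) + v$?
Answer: $5724 + 2 i \sqrt{2} \approx 5724.0 + 2.8284 i$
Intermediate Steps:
$v = 2 i \sqrt{2}$ ($v = \frac{\sqrt{-42 + 10}}{2} = \frac{\sqrt{-32}}{2} = \frac{4 i \sqrt{2}}{2} = 2 i \sqrt{2} \approx 2.8284 i$)
$\left(-108\right) \left(-53\right) + v = \left(-108\right) \left(-53\right) + 2 i \sqrt{2} = 5724 + 2 i \sqrt{2}$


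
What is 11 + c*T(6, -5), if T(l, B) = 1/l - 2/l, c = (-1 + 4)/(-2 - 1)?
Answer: 67/6 ≈ 11.167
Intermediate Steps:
c = -1 (c = 3/(-3) = 3*(-1/3) = -1)
T(l, B) = -1/l (T(l, B) = 1/l - 2/l = -1/l)
11 + c*T(6, -5) = 11 - (-1)/6 = 11 - 1*(-1/6) = 11 + 1/6 = 67/6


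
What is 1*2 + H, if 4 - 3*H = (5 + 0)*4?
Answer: -10/3 ≈ -3.3333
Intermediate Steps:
H = -16/3 (H = 4/3 - (5 + 0)*4/3 = 4/3 - 5*4/3 = 4/3 - ⅓*20 = 4/3 - 20/3 = -16/3 ≈ -5.3333)
1*2 + H = 1*2 - 16/3 = 2 - 16/3 = -10/3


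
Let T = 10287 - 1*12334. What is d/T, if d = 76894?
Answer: -76894/2047 ≈ -37.564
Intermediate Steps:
T = -2047 (T = 10287 - 12334 = -2047)
d/T = 76894/(-2047) = 76894*(-1/2047) = -76894/2047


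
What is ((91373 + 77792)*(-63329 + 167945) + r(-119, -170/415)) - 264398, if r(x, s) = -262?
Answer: 17697100980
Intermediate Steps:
((91373 + 77792)*(-63329 + 167945) + r(-119, -170/415)) - 264398 = ((91373 + 77792)*(-63329 + 167945) - 262) - 264398 = (169165*104616 - 262) - 264398 = (17697365640 - 262) - 264398 = 17697365378 - 264398 = 17697100980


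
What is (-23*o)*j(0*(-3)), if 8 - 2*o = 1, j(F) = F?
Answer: 0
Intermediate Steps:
o = 7/2 (o = 4 - 1/2*1 = 4 - 1/2 = 7/2 ≈ 3.5000)
(-23*o)*j(0*(-3)) = (-23*7/2)*(0*(-3)) = -161/2*0 = 0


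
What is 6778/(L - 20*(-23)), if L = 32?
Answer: 3389/246 ≈ 13.776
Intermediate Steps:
6778/(L - 20*(-23)) = 6778/(32 - 20*(-23)) = 6778/(32 + 460) = 6778/492 = 6778*(1/492) = 3389/246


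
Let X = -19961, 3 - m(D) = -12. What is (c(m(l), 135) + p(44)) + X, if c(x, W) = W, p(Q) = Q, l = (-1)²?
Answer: -19782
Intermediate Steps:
l = 1
m(D) = 15 (m(D) = 3 - 1*(-12) = 3 + 12 = 15)
(c(m(l), 135) + p(44)) + X = (135 + 44) - 19961 = 179 - 19961 = -19782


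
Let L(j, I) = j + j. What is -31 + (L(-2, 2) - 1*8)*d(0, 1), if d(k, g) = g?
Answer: -43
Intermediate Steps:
L(j, I) = 2*j
-31 + (L(-2, 2) - 1*8)*d(0, 1) = -31 + (2*(-2) - 1*8)*1 = -31 + (-4 - 8)*1 = -31 - 12*1 = -31 - 12 = -43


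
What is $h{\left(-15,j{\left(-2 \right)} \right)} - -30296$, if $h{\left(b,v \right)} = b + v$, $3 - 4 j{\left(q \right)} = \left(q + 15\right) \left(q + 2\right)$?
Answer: $\frac{121127}{4} \approx 30282.0$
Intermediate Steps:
$j{\left(q \right)} = \frac{3}{4} - \frac{\left(2 + q\right) \left(15 + q\right)}{4}$ ($j{\left(q \right)} = \frac{3}{4} - \frac{\left(q + 15\right) \left(q + 2\right)}{4} = \frac{3}{4} - \frac{\left(15 + q\right) \left(2 + q\right)}{4} = \frac{3}{4} - \frac{\left(2 + q\right) \left(15 + q\right)}{4}$)
$h{\left(-15,j{\left(-2 \right)} \right)} - -30296 = \left(-15 - \left(- \frac{7}{4} + 1\right)\right) - -30296 = \left(-15 - - \frac{3}{4}\right) + 30296 = \left(-15 + \frac{3}{4}\right) + 30296 = - \frac{57}{4} + 30296 = \frac{121127}{4}$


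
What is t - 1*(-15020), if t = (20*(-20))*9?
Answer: 11420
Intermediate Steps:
t = -3600 (t = -400*9 = -3600)
t - 1*(-15020) = -3600 - 1*(-15020) = -3600 + 15020 = 11420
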